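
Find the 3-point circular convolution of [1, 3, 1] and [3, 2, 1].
Use y[k] = Σ_j f[j]·g[(k-j) mod 3]. y[0] = 1×3 + 3×1 + 1×2 = 8; y[1] = 1×2 + 3×3 + 1×1 = 12; y[2] = 1×1 + 3×2 + 1×3 = 10. Result: [8, 12, 10]

[8, 12, 10]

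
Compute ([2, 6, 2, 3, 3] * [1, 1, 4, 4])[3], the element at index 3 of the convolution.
Use y[k] = Σ_i a[i]·b[k-i] at k=3. y[3] = 2×4 + 6×4 + 2×1 + 3×1 = 37

37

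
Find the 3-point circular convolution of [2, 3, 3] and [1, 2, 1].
Use y[k] = Σ_j a[j]·b[(k-j) mod 3]. y[0] = 2×1 + 3×1 + 3×2 = 11; y[1] = 2×2 + 3×1 + 3×1 = 10; y[2] = 2×1 + 3×2 + 3×1 = 11. Result: [11, 10, 11]

[11, 10, 11]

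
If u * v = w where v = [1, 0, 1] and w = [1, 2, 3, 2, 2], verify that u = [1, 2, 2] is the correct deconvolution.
Forward-compute [1, 2, 2] * [1, 0, 1]: w[0] = 1×1 = 1; w[1] = 1×0 + 2×1 = 2; w[2] = 1×1 + 2×0 + 2×1 = 3; w[3] = 2×1 + 2×0 = 2; w[4] = 2×1 = 2 → [1, 2, 3, 2, 2]. Matches given w = [1, 2, 3, 2, 2], so verified.

Verified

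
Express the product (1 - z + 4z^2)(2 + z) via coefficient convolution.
Ascending coefficients: a = [1, -1, 4], b = [2, 1]. c[0] = 1×2 = 2; c[1] = 1×1 + -1×2 = -1; c[2] = -1×1 + 4×2 = 7; c[3] = 4×1 = 4. Result coefficients: [2, -1, 7, 4] → 2 - z + 7z^2 + 4z^3

2 - z + 7z^2 + 4z^3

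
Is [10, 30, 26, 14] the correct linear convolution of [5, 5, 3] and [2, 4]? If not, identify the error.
Recompute linear convolution of [5, 5, 3] and [2, 4]: y[0] = 5×2 = 10; y[1] = 5×4 + 5×2 = 30; y[2] = 5×4 + 3×2 = 26; y[3] = 3×4 = 12 → [10, 30, 26, 12]. Compare to given [10, 30, 26, 14]: they differ at index 3: given 14, correct 12, so answer: No

No. Error at index 3: given 14, correct 12.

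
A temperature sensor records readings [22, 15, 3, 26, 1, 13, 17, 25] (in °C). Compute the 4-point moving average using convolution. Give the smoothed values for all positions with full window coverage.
4-point moving average kernel = [1, 1, 1, 1]. Apply in 'valid' mode (full window coverage): avg[0] = (22 + 15 + 3 + 26) / 4 = 16.5; avg[1] = (15 + 3 + 26 + 1) / 4 = 11.25; avg[2] = (3 + 26 + 1 + 13) / 4 = 10.75; avg[3] = (26 + 1 + 13 + 17) / 4 = 14.25; avg[4] = (1 + 13 + 17 + 25) / 4 = 14.0. Smoothed values: [16.5, 11.25, 10.75, 14.25, 14.0]

[16.5, 11.25, 10.75, 14.25, 14.0]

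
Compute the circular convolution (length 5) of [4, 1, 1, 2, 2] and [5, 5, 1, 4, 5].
Use y[k] = Σ_j x[j]·h[(k-j) mod 5]. y[0] = 4×5 + 1×5 + 1×4 + 2×1 + 2×5 = 41; y[1] = 4×5 + 1×5 + 1×5 + 2×4 + 2×1 = 40; y[2] = 4×1 + 1×5 + 1×5 + 2×5 + 2×4 = 32; y[3] = 4×4 + 1×1 + 1×5 + 2×5 + 2×5 = 42; y[4] = 4×5 + 1×4 + 1×1 + 2×5 + 2×5 = 45. Result: [41, 40, 32, 42, 45]

[41, 40, 32, 42, 45]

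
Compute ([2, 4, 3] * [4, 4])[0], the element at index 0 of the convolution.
Use y[k] = Σ_i a[i]·b[k-i] at k=0. y[0] = 2×4 = 8

8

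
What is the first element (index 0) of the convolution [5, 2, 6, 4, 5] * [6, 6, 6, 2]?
Use y[k] = Σ_i a[i]·b[k-i] at k=0. y[0] = 5×6 = 30

30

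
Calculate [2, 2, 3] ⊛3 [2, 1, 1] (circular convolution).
Use y[k] = Σ_j s[j]·t[(k-j) mod 3]. y[0] = 2×2 + 2×1 + 3×1 = 9; y[1] = 2×1 + 2×2 + 3×1 = 9; y[2] = 2×1 + 2×1 + 3×2 = 10. Result: [9, 9, 10]

[9, 9, 10]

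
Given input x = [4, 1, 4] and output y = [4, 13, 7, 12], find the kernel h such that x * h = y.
Output length 4 = len(x) + len(h) - 1 ⇒ len(h) = 2. Solve h forward using h[k] = (y[k] - Σ_{i≥1} x[i]·h[k-i]) / x[0]: h[0] = y[0] / x[0] = 4 / 4 = 1; h[1] = (y[1] - 1×1) / x[0] = (13 - 1×1) / 4 = 3. So h = [1, 3]. Forward-check [4, 1, 4] * [1, 3]: y[0] = 4×1 = 4; y[1] = 4×3 + 1×1 = 13; y[2] = 1×3 + 4×1 = 7; y[3] = 4×3 = 12 → [4, 13, 7, 12] ✓

[1, 3]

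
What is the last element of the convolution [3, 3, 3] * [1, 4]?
Use y[k] = Σ_i a[i]·b[k-i] at k=3. y[3] = 3×4 = 12

12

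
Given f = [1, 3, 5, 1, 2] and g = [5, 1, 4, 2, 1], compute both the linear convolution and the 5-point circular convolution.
Linear: y_lin[0] = 1×5 = 5; y_lin[1] = 1×1 + 3×5 = 16; y_lin[2] = 1×4 + 3×1 + 5×5 = 32; y_lin[3] = 1×2 + 3×4 + 5×1 + 1×5 = 24; y_lin[4] = 1×1 + 3×2 + 5×4 + 1×1 + 2×5 = 38; y_lin[5] = 3×1 + 5×2 + 1×4 + 2×1 = 19; y_lin[6] = 5×1 + 1×2 + 2×4 = 15; y_lin[7] = 1×1 + 2×2 = 5; y_lin[8] = 2×1 = 2 → [5, 16, 32, 24, 38, 19, 15, 5, 2]. Circular (length 5): y[0] = 1×5 + 3×1 + 5×2 + 1×4 + 2×1 = 24; y[1] = 1×1 + 3×5 + 5×1 + 1×2 + 2×4 = 31; y[2] = 1×4 + 3×1 + 5×5 + 1×1 + 2×2 = 37; y[3] = 1×2 + 3×4 + 5×1 + 1×5 + 2×1 = 26; y[4] = 1×1 + 3×2 + 5×4 + 1×1 + 2×5 = 38 → [24, 31, 37, 26, 38]

Linear: [5, 16, 32, 24, 38, 19, 15, 5, 2], Circular: [24, 31, 37, 26, 38]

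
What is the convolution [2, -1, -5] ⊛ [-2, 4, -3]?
y[0] = 2×-2 = -4; y[1] = 2×4 + -1×-2 = 10; y[2] = 2×-3 + -1×4 + -5×-2 = 0; y[3] = -1×-3 + -5×4 = -17; y[4] = -5×-3 = 15

[-4, 10, 0, -17, 15]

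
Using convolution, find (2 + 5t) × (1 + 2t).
Ascending coefficients: a = [2, 5], b = [1, 2]. c[0] = 2×1 = 2; c[1] = 2×2 + 5×1 = 9; c[2] = 5×2 = 10. Result coefficients: [2, 9, 10] → 2 + 9t + 10t^2

2 + 9t + 10t^2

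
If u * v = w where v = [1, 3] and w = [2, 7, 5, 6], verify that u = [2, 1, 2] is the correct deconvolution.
Forward-compute [2, 1, 2] * [1, 3]: w[0] = 2×1 = 2; w[1] = 2×3 + 1×1 = 7; w[2] = 1×3 + 2×1 = 5; w[3] = 2×3 = 6 → [2, 7, 5, 6]. Matches given w = [2, 7, 5, 6], so verified.

Verified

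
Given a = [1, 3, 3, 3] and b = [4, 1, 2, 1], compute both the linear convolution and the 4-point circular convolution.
Linear: y_lin[0] = 1×4 = 4; y_lin[1] = 1×1 + 3×4 = 13; y_lin[2] = 1×2 + 3×1 + 3×4 = 17; y_lin[3] = 1×1 + 3×2 + 3×1 + 3×4 = 22; y_lin[4] = 3×1 + 3×2 + 3×1 = 12; y_lin[5] = 3×1 + 3×2 = 9; y_lin[6] = 3×1 = 3 → [4, 13, 17, 22, 12, 9, 3]. Circular (length 4): y[0] = 1×4 + 3×1 + 3×2 + 3×1 = 16; y[1] = 1×1 + 3×4 + 3×1 + 3×2 = 22; y[2] = 1×2 + 3×1 + 3×4 + 3×1 = 20; y[3] = 1×1 + 3×2 + 3×1 + 3×4 = 22 → [16, 22, 20, 22]

Linear: [4, 13, 17, 22, 12, 9, 3], Circular: [16, 22, 20, 22]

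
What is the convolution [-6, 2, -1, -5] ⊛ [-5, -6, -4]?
y[0] = -6×-5 = 30; y[1] = -6×-6 + 2×-5 = 26; y[2] = -6×-4 + 2×-6 + -1×-5 = 17; y[3] = 2×-4 + -1×-6 + -5×-5 = 23; y[4] = -1×-4 + -5×-6 = 34; y[5] = -5×-4 = 20

[30, 26, 17, 23, 34, 20]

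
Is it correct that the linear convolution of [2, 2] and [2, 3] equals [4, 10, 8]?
Recompute linear convolution of [2, 2] and [2, 3]: y[0] = 2×2 = 4; y[1] = 2×3 + 2×2 = 10; y[2] = 2×3 = 6 → [4, 10, 6]. Compare to given [4, 10, 8]: they differ at index 2: given 8, correct 6, so answer: No

No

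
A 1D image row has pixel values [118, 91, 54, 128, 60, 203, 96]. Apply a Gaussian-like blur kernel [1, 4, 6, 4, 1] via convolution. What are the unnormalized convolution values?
Convolve image row [118, 91, 54, 128, 60, 203, 96] with kernel [1, 4, 6, 4, 1]: y[0] = 118×1 = 118; y[1] = 118×4 + 91×1 = 563; y[2] = 118×6 + 91×4 + 54×1 = 1126; y[3] = 118×4 + 91×6 + 54×4 + 128×1 = 1362; y[4] = 118×1 + 91×4 + 54×6 + 128×4 + 60×1 = 1378; y[5] = 91×1 + 54×4 + 128×6 + 60×4 + 203×1 = 1518; y[6] = 54×1 + 128×4 + 60×6 + 203×4 + 96×1 = 1834; y[7] = 128×1 + 60×4 + 203×6 + 96×4 = 1970; y[8] = 60×1 + 203×4 + 96×6 = 1448; y[9] = 203×1 + 96×4 = 587; y[10] = 96×1 = 96 → [118, 563, 1126, 1362, 1378, 1518, 1834, 1970, 1448, 587, 96]. Normalization factor = sum(kernel) = 16.

[118, 563, 1126, 1362, 1378, 1518, 1834, 1970, 1448, 587, 96]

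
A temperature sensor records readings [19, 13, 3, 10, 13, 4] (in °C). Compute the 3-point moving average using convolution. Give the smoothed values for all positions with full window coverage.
3-point moving average kernel = [1, 1, 1]. Apply in 'valid' mode (full window coverage): avg[0] = (19 + 13 + 3) / 3 = 11.67; avg[1] = (13 + 3 + 10) / 3 = 8.67; avg[2] = (3 + 10 + 13) / 3 = 8.67; avg[3] = (10 + 13 + 4) / 3 = 9.0. Smoothed values: [11.67, 8.67, 8.67, 9.0]

[11.67, 8.67, 8.67, 9.0]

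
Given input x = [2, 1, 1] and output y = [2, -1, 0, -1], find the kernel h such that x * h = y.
Output length 4 = len(x) + len(h) - 1 ⇒ len(h) = 2. Solve h forward using h[k] = (y[k] - Σ_{i≥1} x[i]·h[k-i]) / x[0]: h[0] = y[0] / x[0] = 2 / 2 = 1; h[1] = (y[1] - 1×1) / x[0] = (-1 - 1×1) / 2 = -1. So h = [1, -1]. Forward-check [2, 1, 1] * [1, -1]: y[0] = 2×1 = 2; y[1] = 2×-1 + 1×1 = -1; y[2] = 1×-1 + 1×1 = 0; y[3] = 1×-1 = -1 → [2, -1, 0, -1] ✓

[1, -1]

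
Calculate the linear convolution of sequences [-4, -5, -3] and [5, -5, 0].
y[0] = -4×5 = -20; y[1] = -4×-5 + -5×5 = -5; y[2] = -4×0 + -5×-5 + -3×5 = 10; y[3] = -5×0 + -3×-5 = 15; y[4] = -3×0 = 0

[-20, -5, 10, 15, 0]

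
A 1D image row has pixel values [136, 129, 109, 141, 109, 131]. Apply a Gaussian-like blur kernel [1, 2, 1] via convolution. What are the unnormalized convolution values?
Convolve image row [136, 129, 109, 141, 109, 131] with kernel [1, 2, 1]: y[0] = 136×1 = 136; y[1] = 136×2 + 129×1 = 401; y[2] = 136×1 + 129×2 + 109×1 = 503; y[3] = 129×1 + 109×2 + 141×1 = 488; y[4] = 109×1 + 141×2 + 109×1 = 500; y[5] = 141×1 + 109×2 + 131×1 = 490; y[6] = 109×1 + 131×2 = 371; y[7] = 131×1 = 131 → [136, 401, 503, 488, 500, 490, 371, 131]. Normalization factor = sum(kernel) = 4.

[136, 401, 503, 488, 500, 490, 371, 131]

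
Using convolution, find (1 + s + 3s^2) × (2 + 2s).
Ascending coefficients: a = [1, 1, 3], b = [2, 2]. c[0] = 1×2 = 2; c[1] = 1×2 + 1×2 = 4; c[2] = 1×2 + 3×2 = 8; c[3] = 3×2 = 6. Result coefficients: [2, 4, 8, 6] → 2 + 4s + 8s^2 + 6s^3

2 + 4s + 8s^2 + 6s^3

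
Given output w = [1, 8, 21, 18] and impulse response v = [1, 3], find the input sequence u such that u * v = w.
Deconvolve w=[1, 8, 21, 18] by v=[1, 3]. Since v[0]=1, solve forward: u[0] = w[0] / 1 = 1; u[1] = (w[1] - 1×3) / 1 = 5; u[2] = (w[2] - 5×3) / 1 = 6. So u = [1, 5, 6]. Check by forward convolution: w[0] = 1×1 = 1; w[1] = 1×3 + 5×1 = 8; w[2] = 5×3 + 6×1 = 21; w[3] = 6×3 = 18

[1, 5, 6]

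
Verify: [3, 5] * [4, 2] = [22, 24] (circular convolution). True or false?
Recompute circular convolution of [3, 5] and [4, 2]: y[0] = 3×4 + 5×2 = 22; y[1] = 3×2 + 5×4 = 26 → [22, 26]. Compare to given [22, 24]: they differ at index 1: given 24, correct 26, so answer: No

No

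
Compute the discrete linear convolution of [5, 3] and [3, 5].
y[0] = 5×3 = 15; y[1] = 5×5 + 3×3 = 34; y[2] = 3×5 = 15

[15, 34, 15]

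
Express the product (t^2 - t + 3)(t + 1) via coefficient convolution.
Ascending coefficients: a = [3, -1, 1], b = [1, 1]. c[0] = 3×1 = 3; c[1] = 3×1 + -1×1 = 2; c[2] = -1×1 + 1×1 = 0; c[3] = 1×1 = 1. Result coefficients: [3, 2, 0, 1] → t^3 + 2t + 3

t^3 + 2t + 3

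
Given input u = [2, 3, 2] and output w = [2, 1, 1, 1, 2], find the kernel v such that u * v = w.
Output length 5 = len(u) + len(v) - 1 ⇒ len(v) = 3. Solve v forward using v[k] = (w[k] - Σ_{i≥1} u[i]·v[k-i]) / u[0]: v[0] = w[0] / u[0] = 2 / 2 = 1; v[1] = (w[1] - 3×1) / u[0] = (1 - 3×1) / 2 = -1; v[2] = (w[2] - 3×-1 - 2×1) / u[0] = (1 - 3×-1 - 2×1) / 2 = 1. So v = [1, -1, 1]. Forward-check [2, 3, 2] * [1, -1, 1]: w[0] = 2×1 = 2; w[1] = 2×-1 + 3×1 = 1; w[2] = 2×1 + 3×-1 + 2×1 = 1; w[3] = 3×1 + 2×-1 = 1; w[4] = 2×1 = 2 → [2, 1, 1, 1, 2] ✓

[1, -1, 1]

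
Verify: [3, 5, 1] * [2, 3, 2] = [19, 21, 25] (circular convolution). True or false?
Recompute circular convolution of [3, 5, 1] and [2, 3, 2]: y[0] = 3×2 + 5×2 + 1×3 = 19; y[1] = 3×3 + 5×2 + 1×2 = 21; y[2] = 3×2 + 5×3 + 1×2 = 23 → [19, 21, 23]. Compare to given [19, 21, 25]: they differ at index 2: given 25, correct 23, so answer: No

No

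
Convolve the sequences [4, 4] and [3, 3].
y[0] = 4×3 = 12; y[1] = 4×3 + 4×3 = 24; y[2] = 4×3 = 12

[12, 24, 12]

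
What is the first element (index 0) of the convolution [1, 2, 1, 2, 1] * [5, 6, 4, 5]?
Use y[k] = Σ_i a[i]·b[k-i] at k=0. y[0] = 1×5 = 5

5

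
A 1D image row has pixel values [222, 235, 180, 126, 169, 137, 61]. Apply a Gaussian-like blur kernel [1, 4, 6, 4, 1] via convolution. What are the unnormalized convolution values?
Convolve image row [222, 235, 180, 126, 169, 137, 61] with kernel [1, 4, 6, 4, 1]: y[0] = 222×1 = 222; y[1] = 222×4 + 235×1 = 1123; y[2] = 222×6 + 235×4 + 180×1 = 2452; y[3] = 222×4 + 235×6 + 180×4 + 126×1 = 3144; y[4] = 222×1 + 235×4 + 180×6 + 126×4 + 169×1 = 2915; y[5] = 235×1 + 180×4 + 126×6 + 169×4 + 137×1 = 2524; y[6] = 180×1 + 126×4 + 169×6 + 137×4 + 61×1 = 2307; y[7] = 126×1 + 169×4 + 137×6 + 61×4 = 1868; y[8] = 169×1 + 137×4 + 61×6 = 1083; y[9] = 137×1 + 61×4 = 381; y[10] = 61×1 = 61 → [222, 1123, 2452, 3144, 2915, 2524, 2307, 1868, 1083, 381, 61]. Normalization factor = sum(kernel) = 16.

[222, 1123, 2452, 3144, 2915, 2524, 2307, 1868, 1083, 381, 61]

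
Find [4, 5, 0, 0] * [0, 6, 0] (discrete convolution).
y[0] = 4×0 = 0; y[1] = 4×6 + 5×0 = 24; y[2] = 4×0 + 5×6 + 0×0 = 30; y[3] = 5×0 + 0×6 + 0×0 = 0; y[4] = 0×0 + 0×6 = 0; y[5] = 0×0 = 0

[0, 24, 30, 0, 0, 0]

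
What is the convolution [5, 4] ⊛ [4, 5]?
y[0] = 5×4 = 20; y[1] = 5×5 + 4×4 = 41; y[2] = 4×5 = 20

[20, 41, 20]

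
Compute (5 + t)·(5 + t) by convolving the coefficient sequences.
Ascending coefficients: a = [5, 1], b = [5, 1]. c[0] = 5×5 = 25; c[1] = 5×1 + 1×5 = 10; c[2] = 1×1 = 1. Result coefficients: [25, 10, 1] → 25 + 10t + t^2

25 + 10t + t^2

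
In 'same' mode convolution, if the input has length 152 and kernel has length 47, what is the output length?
'Same' mode returns an output with the same length as the input: 152

152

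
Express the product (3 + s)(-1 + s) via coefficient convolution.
Ascending coefficients: a = [3, 1], b = [-1, 1]. c[0] = 3×-1 = -3; c[1] = 3×1 + 1×-1 = 2; c[2] = 1×1 = 1. Result coefficients: [-3, 2, 1] → -3 + 2s + s^2

-3 + 2s + s^2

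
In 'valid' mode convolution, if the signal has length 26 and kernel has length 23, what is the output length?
'Valid' mode counts only positions where the kernel fully overlaps the signal: m - n + 1 = 26 - 23 + 1 = 4

4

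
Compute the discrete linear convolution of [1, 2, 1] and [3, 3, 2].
y[0] = 1×3 = 3; y[1] = 1×3 + 2×3 = 9; y[2] = 1×2 + 2×3 + 1×3 = 11; y[3] = 2×2 + 1×3 = 7; y[4] = 1×2 = 2

[3, 9, 11, 7, 2]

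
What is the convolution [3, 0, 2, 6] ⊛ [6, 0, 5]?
y[0] = 3×6 = 18; y[1] = 3×0 + 0×6 = 0; y[2] = 3×5 + 0×0 + 2×6 = 27; y[3] = 0×5 + 2×0 + 6×6 = 36; y[4] = 2×5 + 6×0 = 10; y[5] = 6×5 = 30

[18, 0, 27, 36, 10, 30]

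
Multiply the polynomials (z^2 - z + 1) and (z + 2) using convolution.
Ascending coefficients: a = [1, -1, 1], b = [2, 1]. c[0] = 1×2 = 2; c[1] = 1×1 + -1×2 = -1; c[2] = -1×1 + 1×2 = 1; c[3] = 1×1 = 1. Result coefficients: [2, -1, 1, 1] → z^3 + z^2 - z + 2

z^3 + z^2 - z + 2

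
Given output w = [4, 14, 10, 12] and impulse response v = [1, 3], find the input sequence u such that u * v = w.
Deconvolve w=[4, 14, 10, 12] by v=[1, 3]. Since v[0]=1, solve forward: u[0] = w[0] / 1 = 4; u[1] = (w[1] - 4×3) / 1 = 2; u[2] = (w[2] - 2×3) / 1 = 4. So u = [4, 2, 4]. Check by forward convolution: w[0] = 4×1 = 4; w[1] = 4×3 + 2×1 = 14; w[2] = 2×3 + 4×1 = 10; w[3] = 4×3 = 12

[4, 2, 4]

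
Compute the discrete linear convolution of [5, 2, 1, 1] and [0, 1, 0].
y[0] = 5×0 = 0; y[1] = 5×1 + 2×0 = 5; y[2] = 5×0 + 2×1 + 1×0 = 2; y[3] = 2×0 + 1×1 + 1×0 = 1; y[4] = 1×0 + 1×1 = 1; y[5] = 1×0 = 0

[0, 5, 2, 1, 1, 0]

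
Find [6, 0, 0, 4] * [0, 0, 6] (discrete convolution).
y[0] = 6×0 = 0; y[1] = 6×0 + 0×0 = 0; y[2] = 6×6 + 0×0 + 0×0 = 36; y[3] = 0×6 + 0×0 + 4×0 = 0; y[4] = 0×6 + 4×0 = 0; y[5] = 4×6 = 24

[0, 0, 36, 0, 0, 24]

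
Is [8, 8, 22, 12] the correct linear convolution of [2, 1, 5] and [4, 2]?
Recompute linear convolution of [2, 1, 5] and [4, 2]: y[0] = 2×4 = 8; y[1] = 2×2 + 1×4 = 8; y[2] = 1×2 + 5×4 = 22; y[3] = 5×2 = 10 → [8, 8, 22, 10]. Compare to given [8, 8, 22, 12]: they differ at index 3: given 12, correct 10, so answer: No

No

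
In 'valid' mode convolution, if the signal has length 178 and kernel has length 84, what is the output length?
'Valid' mode counts only positions where the kernel fully overlaps the signal: m - n + 1 = 178 - 84 + 1 = 95

95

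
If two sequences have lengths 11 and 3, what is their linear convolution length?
Linear/full convolution length: m + n - 1 = 11 + 3 - 1 = 13

13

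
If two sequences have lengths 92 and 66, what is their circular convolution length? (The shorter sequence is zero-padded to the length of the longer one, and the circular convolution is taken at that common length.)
Circular convolution (zero-padding the shorter input) has length max(m, n) = max(92, 66) = 92

92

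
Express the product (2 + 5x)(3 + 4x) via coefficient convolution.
Ascending coefficients: a = [2, 5], b = [3, 4]. c[0] = 2×3 = 6; c[1] = 2×4 + 5×3 = 23; c[2] = 5×4 = 20. Result coefficients: [6, 23, 20] → 6 + 23x + 20x^2

6 + 23x + 20x^2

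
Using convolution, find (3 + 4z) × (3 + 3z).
Ascending coefficients: a = [3, 4], b = [3, 3]. c[0] = 3×3 = 9; c[1] = 3×3 + 4×3 = 21; c[2] = 4×3 = 12. Result coefficients: [9, 21, 12] → 9 + 21z + 12z^2

9 + 21z + 12z^2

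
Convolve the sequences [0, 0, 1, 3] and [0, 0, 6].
y[0] = 0×0 = 0; y[1] = 0×0 + 0×0 = 0; y[2] = 0×6 + 0×0 + 1×0 = 0; y[3] = 0×6 + 1×0 + 3×0 = 0; y[4] = 1×6 + 3×0 = 6; y[5] = 3×6 = 18

[0, 0, 0, 0, 6, 18]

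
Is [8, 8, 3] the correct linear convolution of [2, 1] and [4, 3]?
Recompute linear convolution of [2, 1] and [4, 3]: y[0] = 2×4 = 8; y[1] = 2×3 + 1×4 = 10; y[2] = 1×3 = 3 → [8, 10, 3]. Compare to given [8, 8, 3]: they differ at index 1: given 8, correct 10, so answer: No

No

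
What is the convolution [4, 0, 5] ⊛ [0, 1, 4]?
y[0] = 4×0 = 0; y[1] = 4×1 + 0×0 = 4; y[2] = 4×4 + 0×1 + 5×0 = 16; y[3] = 0×4 + 5×1 = 5; y[4] = 5×4 = 20

[0, 4, 16, 5, 20]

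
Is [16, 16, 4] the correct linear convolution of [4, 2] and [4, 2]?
Recompute linear convolution of [4, 2] and [4, 2]: y[0] = 4×4 = 16; y[1] = 4×2 + 2×4 = 16; y[2] = 2×2 = 4 → [16, 16, 4]. Given [16, 16, 4] matches, so answer: Yes

Yes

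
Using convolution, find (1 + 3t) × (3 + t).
Ascending coefficients: a = [1, 3], b = [3, 1]. c[0] = 1×3 = 3; c[1] = 1×1 + 3×3 = 10; c[2] = 3×1 = 3. Result coefficients: [3, 10, 3] → 3 + 10t + 3t^2

3 + 10t + 3t^2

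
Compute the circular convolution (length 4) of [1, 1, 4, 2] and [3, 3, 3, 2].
Use y[k] = Σ_j u[j]·v[(k-j) mod 4]. y[0] = 1×3 + 1×2 + 4×3 + 2×3 = 23; y[1] = 1×3 + 1×3 + 4×2 + 2×3 = 20; y[2] = 1×3 + 1×3 + 4×3 + 2×2 = 22; y[3] = 1×2 + 1×3 + 4×3 + 2×3 = 23. Result: [23, 20, 22, 23]

[23, 20, 22, 23]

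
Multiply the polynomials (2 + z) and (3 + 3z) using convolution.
Ascending coefficients: a = [2, 1], b = [3, 3]. c[0] = 2×3 = 6; c[1] = 2×3 + 1×3 = 9; c[2] = 1×3 = 3. Result coefficients: [6, 9, 3] → 6 + 9z + 3z^2

6 + 9z + 3z^2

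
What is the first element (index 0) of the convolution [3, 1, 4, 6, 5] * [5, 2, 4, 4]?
Use y[k] = Σ_i a[i]·b[k-i] at k=0. y[0] = 3×5 = 15

15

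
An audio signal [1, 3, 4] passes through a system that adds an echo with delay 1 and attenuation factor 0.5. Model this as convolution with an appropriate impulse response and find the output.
Direct-path + delayed-attenuated-path model → impulse response h = [1, 0.5] (1 at lag 0, 0.5 at lag 1). Output y[n] = x[n] + 0.5·x[n - 1] (with x[n] = 0 outside 0..2): y[0] = 1 + 0.5×0 = 1; y[1] = 3 + 0.5×1 = 3.5; y[2] = 4 + 0.5×3 = 5.5; y[3] = 0 + 0.5×4 = 2.0. So y = [1, 3.5, 5.5, 2.0]

[1, 3.5, 5.5, 2.0]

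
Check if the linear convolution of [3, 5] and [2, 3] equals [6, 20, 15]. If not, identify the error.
Recompute linear convolution of [3, 5] and [2, 3]: y[0] = 3×2 = 6; y[1] = 3×3 + 5×2 = 19; y[2] = 5×3 = 15 → [6, 19, 15]. Compare to given [6, 20, 15]: they differ at index 1: given 20, correct 19, so answer: No

No. Error at index 1: given 20, correct 19.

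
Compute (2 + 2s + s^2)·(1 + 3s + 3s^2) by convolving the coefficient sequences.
Ascending coefficients: a = [2, 2, 1], b = [1, 3, 3]. c[0] = 2×1 = 2; c[1] = 2×3 + 2×1 = 8; c[2] = 2×3 + 2×3 + 1×1 = 13; c[3] = 2×3 + 1×3 = 9; c[4] = 1×3 = 3. Result coefficients: [2, 8, 13, 9, 3] → 2 + 8s + 13s^2 + 9s^3 + 3s^4

2 + 8s + 13s^2 + 9s^3 + 3s^4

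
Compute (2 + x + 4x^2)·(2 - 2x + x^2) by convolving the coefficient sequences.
Ascending coefficients: a = [2, 1, 4], b = [2, -2, 1]. c[0] = 2×2 = 4; c[1] = 2×-2 + 1×2 = -2; c[2] = 2×1 + 1×-2 + 4×2 = 8; c[3] = 1×1 + 4×-2 = -7; c[4] = 4×1 = 4. Result coefficients: [4, -2, 8, -7, 4] → 4 - 2x + 8x^2 - 7x^3 + 4x^4

4 - 2x + 8x^2 - 7x^3 + 4x^4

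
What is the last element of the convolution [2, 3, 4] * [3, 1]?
Use y[k] = Σ_i a[i]·b[k-i] at k=3. y[3] = 4×1 = 4

4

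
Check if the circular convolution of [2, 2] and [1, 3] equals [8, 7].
Recompute circular convolution of [2, 2] and [1, 3]: y[0] = 2×1 + 2×3 = 8; y[1] = 2×3 + 2×1 = 8 → [8, 8]. Compare to given [8, 7]: they differ at index 1: given 7, correct 8, so answer: No

No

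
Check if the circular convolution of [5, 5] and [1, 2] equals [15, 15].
Recompute circular convolution of [5, 5] and [1, 2]: y[0] = 5×1 + 5×2 = 15; y[1] = 5×2 + 5×1 = 15 → [15, 15]. Given [15, 15] matches, so answer: Yes

Yes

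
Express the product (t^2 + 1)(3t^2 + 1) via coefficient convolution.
Ascending coefficients: a = [1, 0, 1], b = [1, 0, 3]. c[0] = 1×1 = 1; c[1] = 1×0 + 0×1 = 0; c[2] = 1×3 + 0×0 + 1×1 = 4; c[3] = 0×3 + 1×0 = 0; c[4] = 1×3 = 3. Result coefficients: [1, 0, 4, 0, 3] → 3t^4 + 4t^2 + 1

3t^4 + 4t^2 + 1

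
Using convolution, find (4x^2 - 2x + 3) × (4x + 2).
Ascending coefficients: a = [3, -2, 4], b = [2, 4]. c[0] = 3×2 = 6; c[1] = 3×4 + -2×2 = 8; c[2] = -2×4 + 4×2 = 0; c[3] = 4×4 = 16. Result coefficients: [6, 8, 0, 16] → 16x^3 + 8x + 6

16x^3 + 8x + 6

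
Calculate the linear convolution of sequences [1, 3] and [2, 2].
y[0] = 1×2 = 2; y[1] = 1×2 + 3×2 = 8; y[2] = 3×2 = 6

[2, 8, 6]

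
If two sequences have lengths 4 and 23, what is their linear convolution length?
Linear/full convolution length: m + n - 1 = 4 + 23 - 1 = 26

26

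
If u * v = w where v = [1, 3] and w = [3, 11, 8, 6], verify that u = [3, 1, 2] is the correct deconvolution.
Forward-compute [3, 1, 2] * [1, 3]: w[0] = 3×1 = 3; w[1] = 3×3 + 1×1 = 10; w[2] = 1×3 + 2×1 = 5; w[3] = 2×3 = 6 → [3, 10, 5, 6]. Does not match given w = [3, 11, 8, 6].

Not verified. [3, 1, 2] * [1, 3] = [3, 10, 5, 6], which differs from [3, 11, 8, 6] at index 1.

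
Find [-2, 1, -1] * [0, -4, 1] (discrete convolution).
y[0] = -2×0 = 0; y[1] = -2×-4 + 1×0 = 8; y[2] = -2×1 + 1×-4 + -1×0 = -6; y[3] = 1×1 + -1×-4 = 5; y[4] = -1×1 = -1

[0, 8, -6, 5, -1]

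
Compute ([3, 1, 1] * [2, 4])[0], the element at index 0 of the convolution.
Use y[k] = Σ_i a[i]·b[k-i] at k=0. y[0] = 3×2 = 6

6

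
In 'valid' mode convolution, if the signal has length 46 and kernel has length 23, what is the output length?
'Valid' mode counts only positions where the kernel fully overlaps the signal: m - n + 1 = 46 - 23 + 1 = 24

24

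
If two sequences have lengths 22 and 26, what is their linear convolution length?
Linear/full convolution length: m + n - 1 = 22 + 26 - 1 = 47

47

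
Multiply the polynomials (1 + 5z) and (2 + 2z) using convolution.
Ascending coefficients: a = [1, 5], b = [2, 2]. c[0] = 1×2 = 2; c[1] = 1×2 + 5×2 = 12; c[2] = 5×2 = 10. Result coefficients: [2, 12, 10] → 2 + 12z + 10z^2

2 + 12z + 10z^2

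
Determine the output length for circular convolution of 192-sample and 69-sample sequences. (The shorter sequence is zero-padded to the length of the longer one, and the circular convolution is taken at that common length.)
Circular convolution (zero-padding the shorter input) has length max(m, n) = max(192, 69) = 192

192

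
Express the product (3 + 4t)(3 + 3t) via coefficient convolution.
Ascending coefficients: a = [3, 4], b = [3, 3]. c[0] = 3×3 = 9; c[1] = 3×3 + 4×3 = 21; c[2] = 4×3 = 12. Result coefficients: [9, 21, 12] → 9 + 21t + 12t^2

9 + 21t + 12t^2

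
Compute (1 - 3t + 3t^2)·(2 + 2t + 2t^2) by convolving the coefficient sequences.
Ascending coefficients: a = [1, -3, 3], b = [2, 2, 2]. c[0] = 1×2 = 2; c[1] = 1×2 + -3×2 = -4; c[2] = 1×2 + -3×2 + 3×2 = 2; c[3] = -3×2 + 3×2 = 0; c[4] = 3×2 = 6. Result coefficients: [2, -4, 2, 0, 6] → 2 - 4t + 2t^2 + 6t^4

2 - 4t + 2t^2 + 6t^4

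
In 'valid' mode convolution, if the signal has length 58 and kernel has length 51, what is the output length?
'Valid' mode counts only positions where the kernel fully overlaps the signal: m - n + 1 = 58 - 51 + 1 = 8

8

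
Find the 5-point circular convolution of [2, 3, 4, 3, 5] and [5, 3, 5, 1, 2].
Use y[k] = Σ_j s[j]·t[(k-j) mod 5]. y[0] = 2×5 + 3×2 + 4×1 + 3×5 + 5×3 = 50; y[1] = 2×3 + 3×5 + 4×2 + 3×1 + 5×5 = 57; y[2] = 2×5 + 3×3 + 4×5 + 3×2 + 5×1 = 50; y[3] = 2×1 + 3×5 + 4×3 + 3×5 + 5×2 = 54; y[4] = 2×2 + 3×1 + 4×5 + 3×3 + 5×5 = 61. Result: [50, 57, 50, 54, 61]

[50, 57, 50, 54, 61]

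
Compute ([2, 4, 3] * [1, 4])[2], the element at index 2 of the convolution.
Use y[k] = Σ_i a[i]·b[k-i] at k=2. y[2] = 4×4 + 3×1 = 19

19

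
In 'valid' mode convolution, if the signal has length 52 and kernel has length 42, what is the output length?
'Valid' mode counts only positions where the kernel fully overlaps the signal: m - n + 1 = 52 - 42 + 1 = 11

11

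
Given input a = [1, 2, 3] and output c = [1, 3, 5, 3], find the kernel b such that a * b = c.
Output length 4 = len(a) + len(b) - 1 ⇒ len(b) = 2. Solve b forward using b[k] = (c[k] - Σ_{i≥1} a[i]·b[k-i]) / a[0]: b[0] = c[0] / a[0] = 1 / 1 = 1; b[1] = (c[1] - 2×1) / a[0] = (3 - 2×1) / 1 = 1. So b = [1, 1]. Forward-check [1, 2, 3] * [1, 1]: c[0] = 1×1 = 1; c[1] = 1×1 + 2×1 = 3; c[2] = 2×1 + 3×1 = 5; c[3] = 3×1 = 3 → [1, 3, 5, 3] ✓

[1, 1]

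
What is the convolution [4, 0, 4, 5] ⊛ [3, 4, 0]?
y[0] = 4×3 = 12; y[1] = 4×4 + 0×3 = 16; y[2] = 4×0 + 0×4 + 4×3 = 12; y[3] = 0×0 + 4×4 + 5×3 = 31; y[4] = 4×0 + 5×4 = 20; y[5] = 5×0 = 0

[12, 16, 12, 31, 20, 0]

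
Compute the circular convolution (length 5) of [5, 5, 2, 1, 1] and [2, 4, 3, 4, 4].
Use y[k] = Σ_j a[j]·b[(k-j) mod 5]. y[0] = 5×2 + 5×4 + 2×4 + 1×3 + 1×4 = 45; y[1] = 5×4 + 5×2 + 2×4 + 1×4 + 1×3 = 45; y[2] = 5×3 + 5×4 + 2×2 + 1×4 + 1×4 = 47; y[3] = 5×4 + 5×3 + 2×4 + 1×2 + 1×4 = 49; y[4] = 5×4 + 5×4 + 2×3 + 1×4 + 1×2 = 52. Result: [45, 45, 47, 49, 52]

[45, 45, 47, 49, 52]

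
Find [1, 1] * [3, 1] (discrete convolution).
y[0] = 1×3 = 3; y[1] = 1×1 + 1×3 = 4; y[2] = 1×1 = 1

[3, 4, 1]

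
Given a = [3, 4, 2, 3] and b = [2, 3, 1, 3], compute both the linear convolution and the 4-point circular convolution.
Linear: y_lin[0] = 3×2 = 6; y_lin[1] = 3×3 + 4×2 = 17; y_lin[2] = 3×1 + 4×3 + 2×2 = 19; y_lin[3] = 3×3 + 4×1 + 2×3 + 3×2 = 25; y_lin[4] = 4×3 + 2×1 + 3×3 = 23; y_lin[5] = 2×3 + 3×1 = 9; y_lin[6] = 3×3 = 9 → [6, 17, 19, 25, 23, 9, 9]. Circular (length 4): y[0] = 3×2 + 4×3 + 2×1 + 3×3 = 29; y[1] = 3×3 + 4×2 + 2×3 + 3×1 = 26; y[2] = 3×1 + 4×3 + 2×2 + 3×3 = 28; y[3] = 3×3 + 4×1 + 2×3 + 3×2 = 25 → [29, 26, 28, 25]

Linear: [6, 17, 19, 25, 23, 9, 9], Circular: [29, 26, 28, 25]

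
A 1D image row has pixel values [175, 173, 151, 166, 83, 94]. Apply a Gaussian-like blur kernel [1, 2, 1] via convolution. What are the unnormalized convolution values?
Convolve image row [175, 173, 151, 166, 83, 94] with kernel [1, 2, 1]: y[0] = 175×1 = 175; y[1] = 175×2 + 173×1 = 523; y[2] = 175×1 + 173×2 + 151×1 = 672; y[3] = 173×1 + 151×2 + 166×1 = 641; y[4] = 151×1 + 166×2 + 83×1 = 566; y[5] = 166×1 + 83×2 + 94×1 = 426; y[6] = 83×1 + 94×2 = 271; y[7] = 94×1 = 94 → [175, 523, 672, 641, 566, 426, 271, 94]. Normalization factor = sum(kernel) = 4.

[175, 523, 672, 641, 566, 426, 271, 94]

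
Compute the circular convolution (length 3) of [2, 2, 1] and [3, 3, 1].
Use y[k] = Σ_j x[j]·h[(k-j) mod 3]. y[0] = 2×3 + 2×1 + 1×3 = 11; y[1] = 2×3 + 2×3 + 1×1 = 13; y[2] = 2×1 + 2×3 + 1×3 = 11. Result: [11, 13, 11]

[11, 13, 11]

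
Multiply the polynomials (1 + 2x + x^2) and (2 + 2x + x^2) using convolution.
Ascending coefficients: a = [1, 2, 1], b = [2, 2, 1]. c[0] = 1×2 = 2; c[1] = 1×2 + 2×2 = 6; c[2] = 1×1 + 2×2 + 1×2 = 7; c[3] = 2×1 + 1×2 = 4; c[4] = 1×1 = 1. Result coefficients: [2, 6, 7, 4, 1] → 2 + 6x + 7x^2 + 4x^3 + x^4

2 + 6x + 7x^2 + 4x^3 + x^4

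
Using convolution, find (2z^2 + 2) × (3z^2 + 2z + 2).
Ascending coefficients: a = [2, 0, 2], b = [2, 2, 3]. c[0] = 2×2 = 4; c[1] = 2×2 + 0×2 = 4; c[2] = 2×3 + 0×2 + 2×2 = 10; c[3] = 0×3 + 2×2 = 4; c[4] = 2×3 = 6. Result coefficients: [4, 4, 10, 4, 6] → 6z^4 + 4z^3 + 10z^2 + 4z + 4

6z^4 + 4z^3 + 10z^2 + 4z + 4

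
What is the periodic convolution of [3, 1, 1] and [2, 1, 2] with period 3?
Use y[k] = Σ_j s[j]·t[(k-j) mod 3]. y[0] = 3×2 + 1×2 + 1×1 = 9; y[1] = 3×1 + 1×2 + 1×2 = 7; y[2] = 3×2 + 1×1 + 1×2 = 9. Result: [9, 7, 9]

[9, 7, 9]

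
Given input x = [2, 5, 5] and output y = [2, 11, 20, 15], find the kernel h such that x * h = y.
Output length 4 = len(x) + len(h) - 1 ⇒ len(h) = 2. Solve h forward using h[k] = (y[k] - Σ_{i≥1} x[i]·h[k-i]) / x[0]: h[0] = y[0] / x[0] = 2 / 2 = 1; h[1] = (y[1] - 5×1) / x[0] = (11 - 5×1) / 2 = 3. So h = [1, 3]. Forward-check [2, 5, 5] * [1, 3]: y[0] = 2×1 = 2; y[1] = 2×3 + 5×1 = 11; y[2] = 5×3 + 5×1 = 20; y[3] = 5×3 = 15 → [2, 11, 20, 15] ✓

[1, 3]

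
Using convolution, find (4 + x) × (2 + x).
Ascending coefficients: a = [4, 1], b = [2, 1]. c[0] = 4×2 = 8; c[1] = 4×1 + 1×2 = 6; c[2] = 1×1 = 1. Result coefficients: [8, 6, 1] → 8 + 6x + x^2

8 + 6x + x^2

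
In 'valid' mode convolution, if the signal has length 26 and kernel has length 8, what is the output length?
'Valid' mode counts only positions where the kernel fully overlaps the signal: m - n + 1 = 26 - 8 + 1 = 19

19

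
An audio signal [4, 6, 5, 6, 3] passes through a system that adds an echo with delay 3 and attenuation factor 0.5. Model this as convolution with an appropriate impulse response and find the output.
Direct-path + delayed-attenuated-path model → impulse response h = [1, 0, 0, 0.5] (1 at lag 0, 0.5 at lag 3). Output y[n] = x[n] + 0.5·x[n - 3] (with x[n] = 0 outside 0..4): y[0] = 4 + 0.5×0 = 4; y[1] = 6 + 0.5×0 = 6; y[2] = 5 + 0.5×0 = 5; y[3] = 6 + 0.5×4 = 8.0; y[4] = 3 + 0.5×6 = 6.0; y[5] = 0 + 0.5×5 = 2.5; y[6] = 0 + 0.5×6 = 3.0; y[7] = 0 + 0.5×3 = 1.5. So y = [4, 6, 5, 8.0, 6.0, 2.5, 3.0, 1.5]

[4, 6, 5, 8.0, 6.0, 2.5, 3.0, 1.5]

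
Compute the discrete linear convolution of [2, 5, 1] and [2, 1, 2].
y[0] = 2×2 = 4; y[1] = 2×1 + 5×2 = 12; y[2] = 2×2 + 5×1 + 1×2 = 11; y[3] = 5×2 + 1×1 = 11; y[4] = 1×2 = 2

[4, 12, 11, 11, 2]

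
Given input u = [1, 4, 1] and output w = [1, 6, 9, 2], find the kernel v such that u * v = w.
Output length 4 = len(u) + len(v) - 1 ⇒ len(v) = 2. Solve v forward using v[k] = (w[k] - Σ_{i≥1} u[i]·v[k-i]) / u[0]: v[0] = w[0] / u[0] = 1 / 1 = 1; v[1] = (w[1] - 4×1) / u[0] = (6 - 4×1) / 1 = 2. So v = [1, 2]. Forward-check [1, 4, 1] * [1, 2]: w[0] = 1×1 = 1; w[1] = 1×2 + 4×1 = 6; w[2] = 4×2 + 1×1 = 9; w[3] = 1×2 = 2 → [1, 6, 9, 2] ✓

[1, 2]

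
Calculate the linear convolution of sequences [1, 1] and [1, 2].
y[0] = 1×1 = 1; y[1] = 1×2 + 1×1 = 3; y[2] = 1×2 = 2

[1, 3, 2]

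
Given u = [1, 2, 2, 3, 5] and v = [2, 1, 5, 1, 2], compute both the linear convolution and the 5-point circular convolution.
Linear: y_lin[0] = 1×2 = 2; y_lin[1] = 1×1 + 2×2 = 5; y_lin[2] = 1×5 + 2×1 + 2×2 = 11; y_lin[3] = 1×1 + 2×5 + 2×1 + 3×2 = 19; y_lin[4] = 1×2 + 2×1 + 2×5 + 3×1 + 5×2 = 27; y_lin[5] = 2×2 + 2×1 + 3×5 + 5×1 = 26; y_lin[6] = 2×2 + 3×1 + 5×5 = 32; y_lin[7] = 3×2 + 5×1 = 11; y_lin[8] = 5×2 = 10 → [2, 5, 11, 19, 27, 26, 32, 11, 10]. Circular (length 5): y[0] = 1×2 + 2×2 + 2×1 + 3×5 + 5×1 = 28; y[1] = 1×1 + 2×2 + 2×2 + 3×1 + 5×5 = 37; y[2] = 1×5 + 2×1 + 2×2 + 3×2 + 5×1 = 22; y[3] = 1×1 + 2×5 + 2×1 + 3×2 + 5×2 = 29; y[4] = 1×2 + 2×1 + 2×5 + 3×1 + 5×2 = 27 → [28, 37, 22, 29, 27]

Linear: [2, 5, 11, 19, 27, 26, 32, 11, 10], Circular: [28, 37, 22, 29, 27]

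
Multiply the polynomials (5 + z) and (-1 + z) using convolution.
Ascending coefficients: a = [5, 1], b = [-1, 1]. c[0] = 5×-1 = -5; c[1] = 5×1 + 1×-1 = 4; c[2] = 1×1 = 1. Result coefficients: [-5, 4, 1] → -5 + 4z + z^2

-5 + 4z + z^2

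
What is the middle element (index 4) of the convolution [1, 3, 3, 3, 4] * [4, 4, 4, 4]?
Use y[k] = Σ_i a[i]·b[k-i] at k=4. y[4] = 3×4 + 3×4 + 3×4 + 4×4 = 52

52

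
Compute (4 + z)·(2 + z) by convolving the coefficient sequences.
Ascending coefficients: a = [4, 1], b = [2, 1]. c[0] = 4×2 = 8; c[1] = 4×1 + 1×2 = 6; c[2] = 1×1 = 1. Result coefficients: [8, 6, 1] → 8 + 6z + z^2

8 + 6z + z^2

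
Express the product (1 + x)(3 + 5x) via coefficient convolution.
Ascending coefficients: a = [1, 1], b = [3, 5]. c[0] = 1×3 = 3; c[1] = 1×5 + 1×3 = 8; c[2] = 1×5 = 5. Result coefficients: [3, 8, 5] → 3 + 8x + 5x^2

3 + 8x + 5x^2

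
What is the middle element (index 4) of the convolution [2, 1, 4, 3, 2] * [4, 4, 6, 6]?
Use y[k] = Σ_i a[i]·b[k-i] at k=4. y[4] = 1×6 + 4×6 + 3×4 + 2×4 = 50

50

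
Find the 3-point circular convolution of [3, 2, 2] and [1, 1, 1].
Use y[k] = Σ_j s[j]·t[(k-j) mod 3]. y[0] = 3×1 + 2×1 + 2×1 = 7; y[1] = 3×1 + 2×1 + 2×1 = 7; y[2] = 3×1 + 2×1 + 2×1 = 7. Result: [7, 7, 7]

[7, 7, 7]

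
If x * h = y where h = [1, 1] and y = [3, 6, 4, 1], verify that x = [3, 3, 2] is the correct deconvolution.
Forward-compute [3, 3, 2] * [1, 1]: y[0] = 3×1 = 3; y[1] = 3×1 + 3×1 = 6; y[2] = 3×1 + 2×1 = 5; y[3] = 2×1 = 2 → [3, 6, 5, 2]. Does not match given y = [3, 6, 4, 1].

Not verified. [3, 3, 2] * [1, 1] = [3, 6, 5, 2], which differs from [3, 6, 4, 1] at index 2.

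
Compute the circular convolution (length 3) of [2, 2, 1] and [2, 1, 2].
Use y[k] = Σ_j x[j]·h[(k-j) mod 3]. y[0] = 2×2 + 2×2 + 1×1 = 9; y[1] = 2×1 + 2×2 + 1×2 = 8; y[2] = 2×2 + 2×1 + 1×2 = 8. Result: [9, 8, 8]

[9, 8, 8]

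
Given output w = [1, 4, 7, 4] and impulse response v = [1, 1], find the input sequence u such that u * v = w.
Deconvolve w=[1, 4, 7, 4] by v=[1, 1]. Since v[0]=1, solve forward: u[0] = w[0] / 1 = 1; u[1] = (w[1] - 1×1) / 1 = 3; u[2] = (w[2] - 3×1) / 1 = 4. So u = [1, 3, 4]. Check by forward convolution: w[0] = 1×1 = 1; w[1] = 1×1 + 3×1 = 4; w[2] = 3×1 + 4×1 = 7; w[3] = 4×1 = 4

[1, 3, 4]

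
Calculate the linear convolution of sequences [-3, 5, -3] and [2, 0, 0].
y[0] = -3×2 = -6; y[1] = -3×0 + 5×2 = 10; y[2] = -3×0 + 5×0 + -3×2 = -6; y[3] = 5×0 + -3×0 = 0; y[4] = -3×0 = 0

[-6, 10, -6, 0, 0]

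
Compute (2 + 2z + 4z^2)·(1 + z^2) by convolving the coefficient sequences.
Ascending coefficients: a = [2, 2, 4], b = [1, 0, 1]. c[0] = 2×1 = 2; c[1] = 2×0 + 2×1 = 2; c[2] = 2×1 + 2×0 + 4×1 = 6; c[3] = 2×1 + 4×0 = 2; c[4] = 4×1 = 4. Result coefficients: [2, 2, 6, 2, 4] → 2 + 2z + 6z^2 + 2z^3 + 4z^4

2 + 2z + 6z^2 + 2z^3 + 4z^4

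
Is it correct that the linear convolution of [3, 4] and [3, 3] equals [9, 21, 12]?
Recompute linear convolution of [3, 4] and [3, 3]: y[0] = 3×3 = 9; y[1] = 3×3 + 4×3 = 21; y[2] = 4×3 = 12 → [9, 21, 12]. Given [9, 21, 12] matches, so answer: Yes

Yes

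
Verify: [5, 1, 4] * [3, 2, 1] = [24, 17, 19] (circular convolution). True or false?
Recompute circular convolution of [5, 1, 4] and [3, 2, 1]: y[0] = 5×3 + 1×1 + 4×2 = 24; y[1] = 5×2 + 1×3 + 4×1 = 17; y[2] = 5×1 + 1×2 + 4×3 = 19 → [24, 17, 19]. Given [24, 17, 19] matches, so answer: Yes

Yes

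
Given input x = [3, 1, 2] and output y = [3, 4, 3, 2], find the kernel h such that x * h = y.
Output length 4 = len(x) + len(h) - 1 ⇒ len(h) = 2. Solve h forward using h[k] = (y[k] - Σ_{i≥1} x[i]·h[k-i]) / x[0]: h[0] = y[0] / x[0] = 3 / 3 = 1; h[1] = (y[1] - 1×1) / x[0] = (4 - 1×1) / 3 = 1. So h = [1, 1]. Forward-check [3, 1, 2] * [1, 1]: y[0] = 3×1 = 3; y[1] = 3×1 + 1×1 = 4; y[2] = 1×1 + 2×1 = 3; y[3] = 2×1 = 2 → [3, 4, 3, 2] ✓

[1, 1]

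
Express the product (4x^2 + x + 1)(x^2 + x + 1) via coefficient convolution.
Ascending coefficients: a = [1, 1, 4], b = [1, 1, 1]. c[0] = 1×1 = 1; c[1] = 1×1 + 1×1 = 2; c[2] = 1×1 + 1×1 + 4×1 = 6; c[3] = 1×1 + 4×1 = 5; c[4] = 4×1 = 4. Result coefficients: [1, 2, 6, 5, 4] → 4x^4 + 5x^3 + 6x^2 + 2x + 1

4x^4 + 5x^3 + 6x^2 + 2x + 1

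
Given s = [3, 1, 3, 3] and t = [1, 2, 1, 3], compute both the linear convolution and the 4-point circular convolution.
Linear: y_lin[0] = 3×1 = 3; y_lin[1] = 3×2 + 1×1 = 7; y_lin[2] = 3×1 + 1×2 + 3×1 = 8; y_lin[3] = 3×3 + 1×1 + 3×2 + 3×1 = 19; y_lin[4] = 1×3 + 3×1 + 3×2 = 12; y_lin[5] = 3×3 + 3×1 = 12; y_lin[6] = 3×3 = 9 → [3, 7, 8, 19, 12, 12, 9]. Circular (length 4): y[0] = 3×1 + 1×3 + 3×1 + 3×2 = 15; y[1] = 3×2 + 1×1 + 3×3 + 3×1 = 19; y[2] = 3×1 + 1×2 + 3×1 + 3×3 = 17; y[3] = 3×3 + 1×1 + 3×2 + 3×1 = 19 → [15, 19, 17, 19]

Linear: [3, 7, 8, 19, 12, 12, 9], Circular: [15, 19, 17, 19]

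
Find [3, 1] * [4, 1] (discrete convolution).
y[0] = 3×4 = 12; y[1] = 3×1 + 1×4 = 7; y[2] = 1×1 = 1

[12, 7, 1]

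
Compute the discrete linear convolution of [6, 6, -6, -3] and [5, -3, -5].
y[0] = 6×5 = 30; y[1] = 6×-3 + 6×5 = 12; y[2] = 6×-5 + 6×-3 + -6×5 = -78; y[3] = 6×-5 + -6×-3 + -3×5 = -27; y[4] = -6×-5 + -3×-3 = 39; y[5] = -3×-5 = 15

[30, 12, -78, -27, 39, 15]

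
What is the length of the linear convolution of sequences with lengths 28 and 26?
Linear/full convolution length: m + n - 1 = 28 + 26 - 1 = 53

53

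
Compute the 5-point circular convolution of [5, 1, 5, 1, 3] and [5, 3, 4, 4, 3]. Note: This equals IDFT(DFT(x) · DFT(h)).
Either evaluate y[k] = Σ_j x[j]·h[(k-j) mod 5] directly, or use IDFT(DFT(x) · DFT(h)). y[0] = 5×5 + 1×3 + 5×4 + 1×4 + 3×3 = 61; y[1] = 5×3 + 1×5 + 5×3 + 1×4 + 3×4 = 51; y[2] = 5×4 + 1×3 + 5×5 + 1×3 + 3×4 = 63; y[3] = 5×4 + 1×4 + 5×3 + 1×5 + 3×3 = 53; y[4] = 5×3 + 1×4 + 5×4 + 1×3 + 3×5 = 57. Result: [61, 51, 63, 53, 57]

[61, 51, 63, 53, 57]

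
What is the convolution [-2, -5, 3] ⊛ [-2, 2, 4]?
y[0] = -2×-2 = 4; y[1] = -2×2 + -5×-2 = 6; y[2] = -2×4 + -5×2 + 3×-2 = -24; y[3] = -5×4 + 3×2 = -14; y[4] = 3×4 = 12

[4, 6, -24, -14, 12]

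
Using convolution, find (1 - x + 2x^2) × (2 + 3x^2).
Ascending coefficients: a = [1, -1, 2], b = [2, 0, 3]. c[0] = 1×2 = 2; c[1] = 1×0 + -1×2 = -2; c[2] = 1×3 + -1×0 + 2×2 = 7; c[3] = -1×3 + 2×0 = -3; c[4] = 2×3 = 6. Result coefficients: [2, -2, 7, -3, 6] → 2 - 2x + 7x^2 - 3x^3 + 6x^4

2 - 2x + 7x^2 - 3x^3 + 6x^4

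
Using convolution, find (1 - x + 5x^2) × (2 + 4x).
Ascending coefficients: a = [1, -1, 5], b = [2, 4]. c[0] = 1×2 = 2; c[1] = 1×4 + -1×2 = 2; c[2] = -1×4 + 5×2 = 6; c[3] = 5×4 = 20. Result coefficients: [2, 2, 6, 20] → 2 + 2x + 6x^2 + 20x^3

2 + 2x + 6x^2 + 20x^3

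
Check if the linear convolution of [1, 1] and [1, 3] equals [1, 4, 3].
Recompute linear convolution of [1, 1] and [1, 3]: y[0] = 1×1 = 1; y[1] = 1×3 + 1×1 = 4; y[2] = 1×3 = 3 → [1, 4, 3]. Given [1, 4, 3] matches, so answer: Yes

Yes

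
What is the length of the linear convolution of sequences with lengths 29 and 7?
Linear/full convolution length: m + n - 1 = 29 + 7 - 1 = 35

35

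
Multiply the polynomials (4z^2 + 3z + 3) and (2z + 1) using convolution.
Ascending coefficients: a = [3, 3, 4], b = [1, 2]. c[0] = 3×1 = 3; c[1] = 3×2 + 3×1 = 9; c[2] = 3×2 + 4×1 = 10; c[3] = 4×2 = 8. Result coefficients: [3, 9, 10, 8] → 8z^3 + 10z^2 + 9z + 3

8z^3 + 10z^2 + 9z + 3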